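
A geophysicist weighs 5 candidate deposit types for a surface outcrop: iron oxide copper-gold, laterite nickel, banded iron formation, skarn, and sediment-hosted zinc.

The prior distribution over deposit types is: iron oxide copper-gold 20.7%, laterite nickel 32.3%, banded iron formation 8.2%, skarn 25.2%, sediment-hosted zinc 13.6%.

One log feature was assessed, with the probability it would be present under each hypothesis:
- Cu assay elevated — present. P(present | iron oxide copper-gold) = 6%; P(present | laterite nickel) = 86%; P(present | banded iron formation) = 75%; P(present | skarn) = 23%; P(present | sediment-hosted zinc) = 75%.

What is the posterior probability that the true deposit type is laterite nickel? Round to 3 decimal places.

For each hypothesis, the unnormalized posterior weight is prior × likelihood:
  iron oxide copper-gold: 0.207 × 0.06 = 0.01242
  laterite nickel: 0.323 × 0.86 = 0.27778
  banded iron formation: 0.082 × 0.75 = 0.0615
  skarn: 0.252 × 0.23 = 0.05796
  sediment-hosted zinc: 0.136 × 0.75 = 0.102
Marginal likelihood of the evidence = 0.51166.
P(laterite nickel | evidence) = 0.27778 / 0.51166 ≈ 0.543.

0.543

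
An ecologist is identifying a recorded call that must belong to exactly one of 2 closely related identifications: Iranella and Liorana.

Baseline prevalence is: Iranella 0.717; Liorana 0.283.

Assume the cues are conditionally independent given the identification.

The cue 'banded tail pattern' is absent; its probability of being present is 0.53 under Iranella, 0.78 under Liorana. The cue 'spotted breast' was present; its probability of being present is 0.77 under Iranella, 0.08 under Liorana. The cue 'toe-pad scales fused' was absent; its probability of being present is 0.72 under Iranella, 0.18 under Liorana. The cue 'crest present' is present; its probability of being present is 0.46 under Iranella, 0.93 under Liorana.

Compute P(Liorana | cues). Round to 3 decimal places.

0.102

For each hypothesis, the unnormalized posterior weight is prior × product of the cue likelihoods (using 1 − P(present | H) for each absent cue):
  Iranella: 0.717 × (1 − 0.53) × 0.77 × (1 − 0.72) × 0.46 = 0.033421
  Liorana: 0.283 × (1 − 0.78) × 0.08 × (1 − 0.18) × 0.93 = 0.0037984
Marginal likelihood of the evidence = 0.03722.
P(Liorana | evidence) = 0.0037984 / 0.03722 ≈ 0.102.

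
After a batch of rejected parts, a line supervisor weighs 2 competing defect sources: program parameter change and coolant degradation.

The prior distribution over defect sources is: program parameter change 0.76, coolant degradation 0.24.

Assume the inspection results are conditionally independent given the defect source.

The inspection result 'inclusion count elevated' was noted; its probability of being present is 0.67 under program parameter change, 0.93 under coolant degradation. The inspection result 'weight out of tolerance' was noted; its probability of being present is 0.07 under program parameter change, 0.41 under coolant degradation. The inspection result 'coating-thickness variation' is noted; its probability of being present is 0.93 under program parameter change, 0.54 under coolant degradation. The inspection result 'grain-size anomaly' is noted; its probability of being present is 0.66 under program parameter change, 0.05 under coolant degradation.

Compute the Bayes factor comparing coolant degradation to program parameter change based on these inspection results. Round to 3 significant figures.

0.358

Take the product of per-inspection result likelihoods under each hypothesis, then divide.
  coolant degradation: 0.93 × 0.41 × 0.54 × 0.05 = 0.010295
  program parameter change: 0.67 × 0.07 × 0.93 × 0.66 = 0.028787
Bayes factor = 0.010295 / 0.028787 ≈ 0.358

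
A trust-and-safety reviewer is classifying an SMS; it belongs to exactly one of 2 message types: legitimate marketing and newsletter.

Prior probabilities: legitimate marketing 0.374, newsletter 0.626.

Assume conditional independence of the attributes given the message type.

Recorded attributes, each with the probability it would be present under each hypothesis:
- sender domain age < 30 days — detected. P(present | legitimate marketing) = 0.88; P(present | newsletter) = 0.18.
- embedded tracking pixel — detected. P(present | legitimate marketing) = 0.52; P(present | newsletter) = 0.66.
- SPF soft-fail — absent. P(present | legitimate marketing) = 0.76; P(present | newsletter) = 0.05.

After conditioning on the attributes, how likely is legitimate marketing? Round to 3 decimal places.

By Bayes' rule with conditional independence, the unnormalized weight for each hypothesis is prior × ∏ likelihoods (using 1 − P(present | H) for each absent attribute):
  legitimate marketing: 0.374 × 0.88 × 0.52 × (1 − 0.76) = 0.041074
  newsletter: 0.626 × 0.18 × 0.66 × (1 − 0.05) = 0.07065
Marginal likelihood of the evidence = 0.11172.
P(legitimate marketing | evidence) = 0.041074 / 0.11172 ≈ 0.368.

0.368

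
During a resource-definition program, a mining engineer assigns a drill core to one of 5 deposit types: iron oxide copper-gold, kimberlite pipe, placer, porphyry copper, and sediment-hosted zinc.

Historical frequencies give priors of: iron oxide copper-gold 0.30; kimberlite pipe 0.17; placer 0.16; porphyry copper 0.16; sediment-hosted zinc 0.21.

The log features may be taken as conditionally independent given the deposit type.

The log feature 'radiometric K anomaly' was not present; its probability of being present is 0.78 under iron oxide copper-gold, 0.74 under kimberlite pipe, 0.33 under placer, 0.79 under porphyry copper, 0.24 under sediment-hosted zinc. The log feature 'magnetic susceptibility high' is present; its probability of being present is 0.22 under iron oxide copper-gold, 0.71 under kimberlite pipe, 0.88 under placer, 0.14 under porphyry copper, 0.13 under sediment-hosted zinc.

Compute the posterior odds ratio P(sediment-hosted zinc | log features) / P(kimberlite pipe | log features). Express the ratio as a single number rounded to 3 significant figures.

The normalizing constant cancels in an odds ratio, so compute prior × likelihood for the two hypotheses only (using 1 − P(present | H) for each absent log feature):
  sediment-hosted zinc: 0.21 × (1 − 0.24) × 0.13 = 0.020748
  kimberlite pipe: 0.17 × (1 − 0.74) × 0.71 = 0.031382
Posterior odds = 0.020748 / 0.031382 ≈ 0.661.

0.661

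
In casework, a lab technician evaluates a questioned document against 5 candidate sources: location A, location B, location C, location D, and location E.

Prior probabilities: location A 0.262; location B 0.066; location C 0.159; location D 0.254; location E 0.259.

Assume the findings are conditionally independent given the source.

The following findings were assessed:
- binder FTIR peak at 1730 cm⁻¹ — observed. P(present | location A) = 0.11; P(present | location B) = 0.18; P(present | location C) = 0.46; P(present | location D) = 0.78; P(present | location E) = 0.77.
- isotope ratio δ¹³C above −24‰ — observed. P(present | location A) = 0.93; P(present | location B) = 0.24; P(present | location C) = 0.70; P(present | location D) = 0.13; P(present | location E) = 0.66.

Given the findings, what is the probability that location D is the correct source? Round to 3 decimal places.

0.108

By Bayes' rule with conditional independence, the unnormalized weight for each hypothesis is prior × ∏ likelihoods:
  location A: 0.262 × 0.11 × 0.93 = 0.026803
  location B: 0.066 × 0.18 × 0.24 = 0.0028512
  location C: 0.159 × 0.46 × 0.70 = 0.051198
  location D: 0.254 × 0.78 × 0.13 = 0.025756
  location E: 0.259 × 0.77 × 0.66 = 0.13162
The unnormalized weights sum to 0.23823.
P(location D | evidence) = 0.025756 / 0.23823 ≈ 0.108.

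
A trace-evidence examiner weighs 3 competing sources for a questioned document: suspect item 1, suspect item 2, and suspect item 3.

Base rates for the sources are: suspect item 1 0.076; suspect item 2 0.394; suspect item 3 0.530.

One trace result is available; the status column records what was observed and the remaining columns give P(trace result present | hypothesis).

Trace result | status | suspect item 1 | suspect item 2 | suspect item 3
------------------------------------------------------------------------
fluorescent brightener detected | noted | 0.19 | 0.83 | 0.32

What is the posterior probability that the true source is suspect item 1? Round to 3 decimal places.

Multiply each prior by the likelihood of the trace result:
  suspect item 1: 0.076 × 0.19 = 0.01444
  suspect item 2: 0.394 × 0.83 = 0.32702
  suspect item 3: 0.530 × 0.32 = 0.1696
Normalizing constant Z = 0.01444 + 0.32702 + 0.1696 = 0.51106.
P(suspect item 1 | evidence) = 0.01444 / 0.51106 ≈ 0.028.

0.028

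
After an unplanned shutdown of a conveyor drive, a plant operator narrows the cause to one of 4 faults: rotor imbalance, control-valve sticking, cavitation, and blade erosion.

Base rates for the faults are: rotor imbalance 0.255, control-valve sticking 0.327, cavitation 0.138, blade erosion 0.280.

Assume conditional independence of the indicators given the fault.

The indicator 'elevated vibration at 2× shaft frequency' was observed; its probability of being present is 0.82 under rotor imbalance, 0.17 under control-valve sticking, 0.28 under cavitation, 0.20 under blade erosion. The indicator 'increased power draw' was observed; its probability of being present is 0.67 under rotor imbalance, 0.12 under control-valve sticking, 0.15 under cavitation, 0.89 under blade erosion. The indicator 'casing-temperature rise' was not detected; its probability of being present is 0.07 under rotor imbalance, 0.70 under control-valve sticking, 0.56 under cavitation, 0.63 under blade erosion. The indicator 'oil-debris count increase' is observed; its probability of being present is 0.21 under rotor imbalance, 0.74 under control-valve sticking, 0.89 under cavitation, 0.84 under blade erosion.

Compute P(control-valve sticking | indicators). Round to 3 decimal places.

0.032

Multiply each prior by the joint likelihood of the indicator pattern (using 1 − P(present | H) for each absent indicator):
  rotor imbalance: 0.255 × 0.82 × 0.67 × (1 − 0.07) × 0.21 = 0.027361
  control-valve sticking: 0.327 × 0.17 × 0.12 × (1 − 0.70) × 0.74 = 0.0014809
  cavitation: 0.138 × 0.28 × 0.15 × (1 − 0.56) × 0.89 = 0.0022697
  blade erosion: 0.280 × 0.20 × 0.89 × (1 − 0.63) × 0.84 = 0.01549
Normalizing constant Z = 0.027361 + 0.0014809 + 0.0022697 + 0.01549 = 0.046602.
P(control-valve sticking | evidence) = 0.0014809 / 0.046602 ≈ 0.032.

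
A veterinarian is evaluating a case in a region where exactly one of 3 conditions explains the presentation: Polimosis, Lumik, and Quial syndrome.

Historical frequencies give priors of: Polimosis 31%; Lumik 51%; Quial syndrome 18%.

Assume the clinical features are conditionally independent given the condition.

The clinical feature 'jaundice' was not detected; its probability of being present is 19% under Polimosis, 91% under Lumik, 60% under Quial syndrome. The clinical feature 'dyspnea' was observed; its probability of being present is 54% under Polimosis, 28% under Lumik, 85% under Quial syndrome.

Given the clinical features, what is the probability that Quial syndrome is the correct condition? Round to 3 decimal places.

0.292

Multiply each prior by the joint likelihood of the clinical feature pattern (using 1 − P(present | H) for each absent clinical feature):
  Polimosis: 0.31 × (1 − 0.19) × 0.54 = 0.13559
  Lumik: 0.51 × (1 − 0.91) × 0.28 = 0.012852
  Quial syndrome: 0.18 × (1 − 0.60) × 0.85 = 0.0612
Normalizing constant Z = 0.13559 + 0.012852 + 0.0612 = 0.20965.
P(Quial syndrome | evidence) = 0.0612 / 0.20965 ≈ 0.292.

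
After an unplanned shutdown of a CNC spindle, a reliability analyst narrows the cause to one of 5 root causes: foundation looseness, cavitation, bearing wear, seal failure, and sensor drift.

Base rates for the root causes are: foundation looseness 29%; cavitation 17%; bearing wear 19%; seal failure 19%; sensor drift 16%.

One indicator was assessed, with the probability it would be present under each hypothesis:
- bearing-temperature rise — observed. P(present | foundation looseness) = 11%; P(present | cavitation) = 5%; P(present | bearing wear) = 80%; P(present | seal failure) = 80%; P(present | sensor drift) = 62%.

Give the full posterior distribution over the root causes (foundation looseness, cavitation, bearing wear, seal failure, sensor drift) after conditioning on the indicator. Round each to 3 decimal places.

By Bayes' rule, the unnormalized weight for each hypothesis is prior × likelihood:
  foundation looseness: 0.29 × 0.11 = 0.0319
  cavitation: 0.17 × 0.05 = 0.0085
  bearing wear: 0.19 × 0.80 = 0.152
  seal failure: 0.19 × 0.80 = 0.152
  sensor drift: 0.16 × 0.62 = 0.0992
Marginal likelihood of the evidence = 0.4436.
P(foundation looseness | evidence) = 0.0319 / 0.4436 ≈ 0.072
P(cavitation | evidence) = 0.0085 / 0.4436 ≈ 0.019
P(bearing wear | evidence) = 0.152 / 0.4436 ≈ 0.343
P(seal failure | evidence) = 0.152 / 0.4436 ≈ 0.343
P(sensor drift | evidence) = 0.0992 / 0.4436 ≈ 0.224

0.072, 0.019, 0.343, 0.343, 0.224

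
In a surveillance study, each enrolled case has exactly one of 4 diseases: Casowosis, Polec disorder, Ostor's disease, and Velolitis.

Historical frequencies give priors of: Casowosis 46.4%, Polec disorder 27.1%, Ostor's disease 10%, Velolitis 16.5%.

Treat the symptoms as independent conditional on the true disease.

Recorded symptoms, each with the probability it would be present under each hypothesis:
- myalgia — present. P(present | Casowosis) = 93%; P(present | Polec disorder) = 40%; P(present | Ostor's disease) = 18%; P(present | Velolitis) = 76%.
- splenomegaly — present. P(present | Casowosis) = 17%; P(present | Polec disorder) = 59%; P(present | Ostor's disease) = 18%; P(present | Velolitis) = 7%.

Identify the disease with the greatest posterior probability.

Casowosis

Multiply each prior by the joint likelihood of the symptom pattern:
  Casowosis: 0.464 × 0.93 × 0.17 = 0.073358
  Polec disorder: 0.271 × 0.40 × 0.59 = 0.063956
  Ostor's disease: 0.100 × 0.18 × 0.18 = 0.00324
  Velolitis: 0.165 × 0.76 × 0.07 = 0.008778
The unnormalized weights sum to 0.14933.
P(Casowosis | evidence) ≈ 0.073358 / 0.14933 ≈ 0.491
P(Polec disorder | evidence) ≈ 0.063956 / 0.14933 ≈ 0.428
P(Ostor's disease | evidence) ≈ 0.00324 / 0.14933 ≈ 0.022
P(Velolitis | evidence) ≈ 0.008778 / 0.14933 ≈ 0.059
The largest is 0.491, so Casowosis is most probable.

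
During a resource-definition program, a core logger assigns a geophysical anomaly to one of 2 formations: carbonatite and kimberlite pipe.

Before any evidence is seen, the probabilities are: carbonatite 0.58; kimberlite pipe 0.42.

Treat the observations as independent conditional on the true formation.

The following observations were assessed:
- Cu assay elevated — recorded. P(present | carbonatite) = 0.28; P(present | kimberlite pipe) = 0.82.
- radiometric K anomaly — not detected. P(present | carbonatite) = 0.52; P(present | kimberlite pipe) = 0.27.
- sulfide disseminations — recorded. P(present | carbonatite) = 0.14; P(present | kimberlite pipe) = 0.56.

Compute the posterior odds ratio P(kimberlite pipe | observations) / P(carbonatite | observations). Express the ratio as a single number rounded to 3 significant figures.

Unnormalized posterior weight (prior times the observation likelihoods) for each of the two hypotheses (using 1 − P(present | H) for each absent observation):
  kimberlite pipe: 0.42 × 0.82 × (1 − 0.27) × 0.56 = 0.14079
  carbonatite: 0.58 × 0.28 × (1 − 0.52) × 0.14 = 0.010913
Posterior odds = 0.14079 / 0.010913 ≈ 12.9.

12.9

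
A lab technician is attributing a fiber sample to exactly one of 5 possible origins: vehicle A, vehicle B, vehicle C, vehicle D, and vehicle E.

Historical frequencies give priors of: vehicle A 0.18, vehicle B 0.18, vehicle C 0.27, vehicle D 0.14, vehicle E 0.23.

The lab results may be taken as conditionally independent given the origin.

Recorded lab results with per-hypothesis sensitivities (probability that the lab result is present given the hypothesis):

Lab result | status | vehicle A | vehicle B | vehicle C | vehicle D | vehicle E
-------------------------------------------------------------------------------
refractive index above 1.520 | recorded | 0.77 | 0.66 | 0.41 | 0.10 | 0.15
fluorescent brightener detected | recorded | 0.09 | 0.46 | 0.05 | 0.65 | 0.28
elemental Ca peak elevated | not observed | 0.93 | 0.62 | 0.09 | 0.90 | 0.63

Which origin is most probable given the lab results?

By Bayes' rule with conditional independence, the unnormalized weight for each hypothesis is prior × ∏ likelihoods (using 1 − P(present | H) for each absent lab result):
  vehicle A: 0.18 × 0.77 × 0.09 × (1 − 0.93) = 0.00087318
  vehicle B: 0.18 × 0.66 × 0.46 × (1 − 0.62) = 0.020766
  vehicle C: 0.27 × 0.41 × 0.05 × (1 − 0.09) = 0.0050369
  vehicle D: 0.14 × 0.10 × 0.65 × (1 − 0.90) = 0.00091
  vehicle E: 0.23 × 0.15 × 0.28 × (1 − 0.63) = 0.0035742
The unnormalized weights sum to 0.03116.
P(vehicle A | evidence) ≈ 0.00087318 / 0.03116 ≈ 0.028
P(vehicle B | evidence) ≈ 0.020766 / 0.03116 ≈ 0.666
P(vehicle C | evidence) ≈ 0.0050369 / 0.03116 ≈ 0.162
P(vehicle D | evidence) ≈ 0.00091 / 0.03116 ≈ 0.029
P(vehicle E | evidence) ≈ 0.0035742 / 0.03116 ≈ 0.115
The largest is 0.666, so vehicle B is most probable.

vehicle B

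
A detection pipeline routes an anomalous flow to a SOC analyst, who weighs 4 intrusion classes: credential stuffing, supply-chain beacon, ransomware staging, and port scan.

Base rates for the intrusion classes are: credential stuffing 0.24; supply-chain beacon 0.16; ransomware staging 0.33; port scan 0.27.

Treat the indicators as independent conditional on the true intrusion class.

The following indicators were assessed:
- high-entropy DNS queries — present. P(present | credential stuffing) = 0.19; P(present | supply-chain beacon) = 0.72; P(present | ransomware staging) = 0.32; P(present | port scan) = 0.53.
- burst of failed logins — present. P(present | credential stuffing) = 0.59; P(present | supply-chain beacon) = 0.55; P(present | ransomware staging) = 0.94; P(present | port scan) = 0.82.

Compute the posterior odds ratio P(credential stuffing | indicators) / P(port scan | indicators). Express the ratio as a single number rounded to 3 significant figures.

The normalizing constant cancels in an odds ratio, so compute prior × likelihood for the two hypotheses only:
  credential stuffing: 0.24 × 0.19 × 0.59 = 0.026904
  port scan: 0.27 × 0.53 × 0.82 = 0.11734
Posterior odds = 0.026904 / 0.11734 ≈ 0.229.

0.229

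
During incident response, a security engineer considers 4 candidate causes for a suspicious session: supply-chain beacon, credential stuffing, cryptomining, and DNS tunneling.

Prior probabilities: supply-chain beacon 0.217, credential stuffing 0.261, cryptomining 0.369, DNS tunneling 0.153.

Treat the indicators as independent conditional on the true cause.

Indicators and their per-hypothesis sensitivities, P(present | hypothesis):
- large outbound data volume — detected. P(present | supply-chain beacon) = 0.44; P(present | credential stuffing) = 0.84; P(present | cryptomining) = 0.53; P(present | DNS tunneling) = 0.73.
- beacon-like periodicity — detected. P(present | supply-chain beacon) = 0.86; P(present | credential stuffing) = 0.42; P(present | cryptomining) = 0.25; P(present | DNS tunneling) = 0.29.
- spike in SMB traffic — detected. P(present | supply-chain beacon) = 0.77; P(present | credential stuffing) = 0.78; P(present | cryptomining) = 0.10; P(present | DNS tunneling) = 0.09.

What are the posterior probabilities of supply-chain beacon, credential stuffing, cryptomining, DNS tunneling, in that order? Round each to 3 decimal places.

For each hypothesis, the unnormalized posterior weight is prior × product of the indicator likelihoods:
  supply-chain beacon: 0.217 × 0.44 × 0.86 × 0.77 = 0.063227
  credential stuffing: 0.261 × 0.84 × 0.42 × 0.78 = 0.071823
  cryptomining: 0.369 × 0.53 × 0.25 × 0.10 = 0.0048893
  DNS tunneling: 0.153 × 0.73 × 0.29 × 0.09 = 0.0029151
Marginal likelihood of the evidence = 0.14285.
P(supply-chain beacon | evidence) = 0.063227 / 0.14285 ≈ 0.443
P(credential stuffing | evidence) = 0.071823 / 0.14285 ≈ 0.503
P(cryptomining | evidence) = 0.0048893 / 0.14285 ≈ 0.034
P(DNS tunneling | evidence) = 0.0029151 / 0.14285 ≈ 0.020

0.443, 0.503, 0.034, 0.020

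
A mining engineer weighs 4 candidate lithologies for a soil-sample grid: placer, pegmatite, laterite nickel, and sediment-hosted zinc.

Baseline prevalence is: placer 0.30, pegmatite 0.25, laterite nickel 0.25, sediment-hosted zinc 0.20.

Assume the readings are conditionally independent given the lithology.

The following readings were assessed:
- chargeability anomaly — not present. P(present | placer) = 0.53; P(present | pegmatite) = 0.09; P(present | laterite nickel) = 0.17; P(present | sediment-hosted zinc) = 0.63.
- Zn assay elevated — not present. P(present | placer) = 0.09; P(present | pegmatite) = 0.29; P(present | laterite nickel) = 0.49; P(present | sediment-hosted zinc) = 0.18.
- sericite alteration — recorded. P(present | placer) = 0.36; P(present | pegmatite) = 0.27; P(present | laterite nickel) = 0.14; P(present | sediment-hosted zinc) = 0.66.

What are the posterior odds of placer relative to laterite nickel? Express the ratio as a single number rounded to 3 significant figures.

3.12

Posterior odds equal prior odds times the likelihood ratio; only the two competing hypotheses matter (using 1 − P(present | H) for each absent reading).
  placer: 0.30 × (1 − 0.53) × (1 − 0.09) × 0.36 = 0.046192
  laterite nickel: 0.25 × (1 − 0.17) × (1 − 0.49) × 0.14 = 0.014816
Odds(placer : laterite nickel) = 0.046192 / 0.014816 ≈ 3.12.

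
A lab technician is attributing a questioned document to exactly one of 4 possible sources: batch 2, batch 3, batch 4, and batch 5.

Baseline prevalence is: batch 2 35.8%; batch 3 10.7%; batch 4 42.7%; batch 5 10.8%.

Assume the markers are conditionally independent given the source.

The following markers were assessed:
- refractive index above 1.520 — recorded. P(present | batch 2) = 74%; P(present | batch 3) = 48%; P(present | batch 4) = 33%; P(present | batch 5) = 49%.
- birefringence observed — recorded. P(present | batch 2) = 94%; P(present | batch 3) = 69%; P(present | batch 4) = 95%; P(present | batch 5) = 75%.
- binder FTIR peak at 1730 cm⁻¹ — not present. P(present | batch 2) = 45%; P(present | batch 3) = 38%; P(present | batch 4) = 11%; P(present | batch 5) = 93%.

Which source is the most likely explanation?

By Bayes' rule with conditional independence, the unnormalized weight for each hypothesis is prior × ∏ likelihoods (using 1 − P(present | H) for each absent marker):
  batch 2: 0.358 × 0.74 × 0.94 × (1 − 0.45) = 0.13696
  batch 3: 0.107 × 0.48 × 0.69 × (1 − 0.38) = 0.021972
  batch 4: 0.427 × 0.33 × 0.95 × (1 − 0.11) = 0.11914
  batch 5: 0.108 × 0.49 × 0.75 × (1 − 0.93) = 0.0027783
Normalizing constant Z = 0.13696 + 0.021972 + 0.11914 + 0.0027783 = 0.28085.
P(batch 2 | evidence) ≈ 0.13696 / 0.28085 ≈ 0.488
P(batch 3 | evidence) ≈ 0.021972 / 0.28085 ≈ 0.078
P(batch 4 | evidence) ≈ 0.11914 / 0.28085 ≈ 0.424
P(batch 5 | evidence) ≈ 0.0027783 / 0.28085 ≈ 0.010
The largest is 0.488, so batch 2 is most probable.

batch 2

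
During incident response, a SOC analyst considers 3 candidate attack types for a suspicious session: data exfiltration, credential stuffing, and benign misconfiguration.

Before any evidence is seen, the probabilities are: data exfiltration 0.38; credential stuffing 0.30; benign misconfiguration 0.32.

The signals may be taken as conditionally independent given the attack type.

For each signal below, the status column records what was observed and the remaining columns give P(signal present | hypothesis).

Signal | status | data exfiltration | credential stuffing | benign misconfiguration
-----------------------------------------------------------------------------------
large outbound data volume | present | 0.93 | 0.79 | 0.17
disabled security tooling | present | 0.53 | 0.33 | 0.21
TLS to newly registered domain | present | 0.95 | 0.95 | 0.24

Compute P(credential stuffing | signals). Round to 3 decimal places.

0.291

By Bayes' rule with conditional independence, the unnormalized weight for each hypothesis is prior × ∏ likelihoods:
  data exfiltration: 0.38 × 0.93 × 0.53 × 0.95 = 0.17794
  credential stuffing: 0.30 × 0.79 × 0.33 × 0.95 = 0.0743
  benign misconfiguration: 0.32 × 0.17 × 0.21 × 0.24 = 0.0027418
The unnormalized weights sum to 0.25498.
P(credential stuffing | evidence) = 0.0743 / 0.25498 ≈ 0.291.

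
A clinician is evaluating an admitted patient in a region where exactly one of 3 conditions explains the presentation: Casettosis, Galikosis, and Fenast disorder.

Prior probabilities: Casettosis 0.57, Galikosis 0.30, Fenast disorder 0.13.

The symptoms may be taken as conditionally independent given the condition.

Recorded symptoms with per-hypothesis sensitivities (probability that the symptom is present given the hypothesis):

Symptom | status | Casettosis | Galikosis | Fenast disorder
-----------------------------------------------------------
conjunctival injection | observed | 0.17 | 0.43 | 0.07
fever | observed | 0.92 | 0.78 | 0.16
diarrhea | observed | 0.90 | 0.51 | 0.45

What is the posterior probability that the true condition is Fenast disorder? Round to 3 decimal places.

0.005

Multiply each prior by the joint likelihood of the symptom pattern:
  Casettosis: 0.57 × 0.17 × 0.92 × 0.90 = 0.080233
  Galikosis: 0.30 × 0.43 × 0.78 × 0.51 = 0.051316
  Fenast disorder: 0.13 × 0.07 × 0.16 × 0.45 = 0.0006552
Normalizing constant Z = 0.080233 + 0.051316 + 0.0006552 = 0.1322.
P(Fenast disorder | evidence) = 0.0006552 / 0.1322 ≈ 0.005.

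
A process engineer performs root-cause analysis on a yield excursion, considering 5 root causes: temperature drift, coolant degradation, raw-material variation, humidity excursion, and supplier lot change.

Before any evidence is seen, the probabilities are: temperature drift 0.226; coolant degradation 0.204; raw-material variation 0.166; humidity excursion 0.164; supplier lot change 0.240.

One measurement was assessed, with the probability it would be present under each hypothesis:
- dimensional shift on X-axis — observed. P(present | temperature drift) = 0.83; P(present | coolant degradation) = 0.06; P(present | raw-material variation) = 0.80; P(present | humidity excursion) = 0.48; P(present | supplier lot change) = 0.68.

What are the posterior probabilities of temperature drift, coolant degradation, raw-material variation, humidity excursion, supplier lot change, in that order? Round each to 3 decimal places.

For each hypothesis, the unnormalized posterior weight is prior × likelihood:
  temperature drift: 0.226 × 0.83 = 0.18758
  coolant degradation: 0.204 × 0.06 = 0.01224
  raw-material variation: 0.166 × 0.80 = 0.1328
  humidity excursion: 0.164 × 0.48 = 0.07872
  supplier lot change: 0.240 × 0.68 = 0.1632
Marginal likelihood of the evidence = 0.57454.
P(temperature drift | evidence) = 0.18758 / 0.57454 ≈ 0.326
P(coolant degradation | evidence) = 0.01224 / 0.57454 ≈ 0.021
P(raw-material variation | evidence) = 0.1328 / 0.57454 ≈ 0.231
P(humidity excursion | evidence) = 0.07872 / 0.57454 ≈ 0.137
P(supplier lot change | evidence) = 0.1632 / 0.57454 ≈ 0.284

0.326, 0.021, 0.231, 0.137, 0.284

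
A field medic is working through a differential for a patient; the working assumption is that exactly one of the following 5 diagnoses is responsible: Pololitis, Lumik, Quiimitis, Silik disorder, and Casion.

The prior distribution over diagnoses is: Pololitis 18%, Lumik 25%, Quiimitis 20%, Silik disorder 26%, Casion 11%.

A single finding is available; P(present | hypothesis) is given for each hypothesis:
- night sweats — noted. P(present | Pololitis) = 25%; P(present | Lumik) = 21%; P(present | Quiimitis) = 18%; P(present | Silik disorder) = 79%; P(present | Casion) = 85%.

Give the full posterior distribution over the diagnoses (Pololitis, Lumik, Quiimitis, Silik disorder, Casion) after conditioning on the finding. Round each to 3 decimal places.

0.104, 0.121, 0.083, 0.475, 0.216

For each hypothesis, the unnormalized posterior weight is prior × likelihood:
  Pololitis: 0.18 × 0.25 = 0.045
  Lumik: 0.25 × 0.21 = 0.0525
  Quiimitis: 0.20 × 0.18 = 0.036
  Silik disorder: 0.26 × 0.79 = 0.2054
  Casion: 0.11 × 0.85 = 0.0935
Marginal likelihood of the evidence = 0.4324.
P(Pololitis | evidence) = 0.045 / 0.4324 ≈ 0.104
P(Lumik | evidence) = 0.0525 / 0.4324 ≈ 0.121
P(Quiimitis | evidence) = 0.036 / 0.4324 ≈ 0.083
P(Silik disorder | evidence) = 0.2054 / 0.4324 ≈ 0.475
P(Casion | evidence) = 0.0935 / 0.4324 ≈ 0.216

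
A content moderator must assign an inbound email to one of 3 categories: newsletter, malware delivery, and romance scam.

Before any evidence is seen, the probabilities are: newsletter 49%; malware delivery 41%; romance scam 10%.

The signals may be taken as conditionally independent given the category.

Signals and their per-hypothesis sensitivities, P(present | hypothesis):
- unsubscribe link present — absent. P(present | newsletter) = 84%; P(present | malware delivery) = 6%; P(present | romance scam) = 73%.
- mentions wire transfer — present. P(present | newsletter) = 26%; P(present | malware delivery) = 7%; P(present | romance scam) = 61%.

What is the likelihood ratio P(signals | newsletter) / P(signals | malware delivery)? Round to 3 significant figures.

0.632

The Bayes factor is the ratio of the joint likelihoods of the signal pattern under the two hypotheses (using 1 − P(present | H) for each absent signal).
  newsletter: (1 − 0.84) × 0.26 = 0.0416
  malware delivery: (1 − 0.06) × 0.07 = 0.0658
Bayes factor = 0.0416 / 0.0658 ≈ 0.632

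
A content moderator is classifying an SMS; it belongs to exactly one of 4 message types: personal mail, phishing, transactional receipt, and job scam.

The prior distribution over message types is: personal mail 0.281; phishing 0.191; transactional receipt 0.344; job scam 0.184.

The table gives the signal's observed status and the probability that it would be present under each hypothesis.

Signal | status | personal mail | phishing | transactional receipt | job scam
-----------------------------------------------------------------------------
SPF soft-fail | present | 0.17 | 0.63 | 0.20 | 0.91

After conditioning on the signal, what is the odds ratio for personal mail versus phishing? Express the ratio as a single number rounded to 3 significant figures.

The normalizing constant cancels in an odds ratio, so compute prior × likelihood for the two hypotheses only:
  personal mail: 0.281 × 0.17 = 0.04777
  phishing: 0.191 × 0.63 = 0.12033
Odds(personal mail : phishing) = 0.04777 / 0.12033 ≈ 0.397.

0.397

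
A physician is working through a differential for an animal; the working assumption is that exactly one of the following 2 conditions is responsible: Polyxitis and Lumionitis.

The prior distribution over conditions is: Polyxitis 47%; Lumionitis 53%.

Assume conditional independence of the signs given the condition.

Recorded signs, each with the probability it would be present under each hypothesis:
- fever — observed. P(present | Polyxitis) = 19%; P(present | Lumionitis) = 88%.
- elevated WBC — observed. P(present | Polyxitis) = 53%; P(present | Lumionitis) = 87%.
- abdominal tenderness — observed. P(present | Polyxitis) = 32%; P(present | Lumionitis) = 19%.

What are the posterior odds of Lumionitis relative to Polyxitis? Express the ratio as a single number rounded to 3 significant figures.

5.09

Unnormalized posterior weight (prior times the sign likelihoods) for each of the two hypotheses:
  Lumionitis: 0.53 × 0.88 × 0.87 × 0.19 = 0.077096
  Polyxitis: 0.47 × 0.19 × 0.53 × 0.32 = 0.015145
Odds(Lumionitis : Polyxitis) = 0.077096 / 0.015145 ≈ 5.09.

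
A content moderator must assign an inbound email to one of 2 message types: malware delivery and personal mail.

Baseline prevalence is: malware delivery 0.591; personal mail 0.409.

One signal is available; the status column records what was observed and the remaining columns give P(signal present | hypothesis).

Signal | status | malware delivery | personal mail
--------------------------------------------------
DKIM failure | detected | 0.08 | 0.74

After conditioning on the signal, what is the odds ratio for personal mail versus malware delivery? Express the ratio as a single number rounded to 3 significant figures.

6.40

The normalizing constant cancels in an odds ratio, so compute prior × likelihood for the two hypotheses only:
  personal mail: 0.409 × 0.74 = 0.30266
  malware delivery: 0.591 × 0.08 = 0.04728
Odds(personal mail : malware delivery) = 0.30266 / 0.04728 ≈ 6.40.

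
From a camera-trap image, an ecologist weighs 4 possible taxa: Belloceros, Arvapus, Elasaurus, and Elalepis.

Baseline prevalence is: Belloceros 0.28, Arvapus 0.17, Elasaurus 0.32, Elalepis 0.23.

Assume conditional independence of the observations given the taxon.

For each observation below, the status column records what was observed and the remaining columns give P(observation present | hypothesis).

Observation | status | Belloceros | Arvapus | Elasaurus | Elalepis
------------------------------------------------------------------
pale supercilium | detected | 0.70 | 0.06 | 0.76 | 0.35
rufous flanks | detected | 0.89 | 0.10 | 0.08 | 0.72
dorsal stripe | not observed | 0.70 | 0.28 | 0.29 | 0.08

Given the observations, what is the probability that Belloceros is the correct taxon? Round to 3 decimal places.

By Bayes' rule with conditional independence, the unnormalized weight for each hypothesis is prior × ∏ likelihoods (using 1 − P(present | H) for each absent observation):
  Belloceros: 0.28 × 0.70 × 0.89 × (1 − 0.70) = 0.052332
  Arvapus: 0.17 × 0.06 × 0.10 × (1 − 0.28) = 0.0007344
  Elasaurus: 0.32 × 0.76 × 0.08 × (1 − 0.29) = 0.013814
  Elalepis: 0.23 × 0.35 × 0.72 × (1 − 0.08) = 0.053323
Marginal likelihood of the evidence = 0.1202.
P(Belloceros | evidence) = 0.052332 / 0.1202 ≈ 0.435.

0.435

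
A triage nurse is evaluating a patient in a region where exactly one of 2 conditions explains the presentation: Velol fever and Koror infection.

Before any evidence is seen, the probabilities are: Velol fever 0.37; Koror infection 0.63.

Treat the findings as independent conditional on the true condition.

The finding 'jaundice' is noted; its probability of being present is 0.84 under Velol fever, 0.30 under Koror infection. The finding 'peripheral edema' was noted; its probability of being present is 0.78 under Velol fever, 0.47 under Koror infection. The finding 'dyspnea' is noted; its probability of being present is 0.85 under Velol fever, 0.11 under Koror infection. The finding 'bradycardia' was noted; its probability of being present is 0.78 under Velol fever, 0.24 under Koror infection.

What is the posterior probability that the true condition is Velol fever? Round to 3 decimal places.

0.986

Multiply each prior by the joint likelihood of the evidence pattern:
  Velol fever: 0.37 × 0.84 × 0.78 × 0.85 × 0.78 = 0.16073
  Koror infection: 0.63 × 0.30 × 0.47 × 0.11 × 0.24 = 0.0023451
The unnormalized weights sum to 0.16307.
P(Velol fever | evidence) = 0.16073 / 0.16307 ≈ 0.986.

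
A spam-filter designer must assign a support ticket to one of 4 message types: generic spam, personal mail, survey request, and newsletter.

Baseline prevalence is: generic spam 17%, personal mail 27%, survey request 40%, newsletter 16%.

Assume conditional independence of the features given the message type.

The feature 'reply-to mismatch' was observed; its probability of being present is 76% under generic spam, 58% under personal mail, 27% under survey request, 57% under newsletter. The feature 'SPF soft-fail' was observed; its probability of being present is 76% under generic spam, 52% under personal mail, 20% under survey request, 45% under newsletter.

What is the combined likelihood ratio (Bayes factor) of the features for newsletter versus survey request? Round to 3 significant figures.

4.75

Take the product of per-feature likelihoods under each hypothesis, then divide.
  newsletter: 0.57 × 0.45 = 0.2565
  survey request: 0.27 × 0.20 = 0.054
Bayes factor = 0.2565 / 0.054 ≈ 4.75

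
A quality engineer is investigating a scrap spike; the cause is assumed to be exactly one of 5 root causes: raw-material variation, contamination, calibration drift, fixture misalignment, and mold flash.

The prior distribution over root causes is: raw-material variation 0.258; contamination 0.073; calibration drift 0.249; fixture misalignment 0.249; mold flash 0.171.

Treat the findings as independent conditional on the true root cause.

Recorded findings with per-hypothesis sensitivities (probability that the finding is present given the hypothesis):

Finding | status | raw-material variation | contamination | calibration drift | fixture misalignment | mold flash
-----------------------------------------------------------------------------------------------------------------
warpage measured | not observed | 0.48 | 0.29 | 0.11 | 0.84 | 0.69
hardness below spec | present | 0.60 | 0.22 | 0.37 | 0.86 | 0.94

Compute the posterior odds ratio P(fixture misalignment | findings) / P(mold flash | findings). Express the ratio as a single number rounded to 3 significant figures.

The normalizing constant cancels in an odds ratio, so compute prior × likelihood for the two hypotheses only (using 1 − P(present | H) for each absent finding):
  fixture misalignment: 0.249 × (1 − 0.84) × 0.86 = 0.034262
  mold flash: 0.171 × (1 − 0.69) × 0.94 = 0.049829
Posterior odds = 0.034262 / 0.049829 ≈ 0.688.

0.688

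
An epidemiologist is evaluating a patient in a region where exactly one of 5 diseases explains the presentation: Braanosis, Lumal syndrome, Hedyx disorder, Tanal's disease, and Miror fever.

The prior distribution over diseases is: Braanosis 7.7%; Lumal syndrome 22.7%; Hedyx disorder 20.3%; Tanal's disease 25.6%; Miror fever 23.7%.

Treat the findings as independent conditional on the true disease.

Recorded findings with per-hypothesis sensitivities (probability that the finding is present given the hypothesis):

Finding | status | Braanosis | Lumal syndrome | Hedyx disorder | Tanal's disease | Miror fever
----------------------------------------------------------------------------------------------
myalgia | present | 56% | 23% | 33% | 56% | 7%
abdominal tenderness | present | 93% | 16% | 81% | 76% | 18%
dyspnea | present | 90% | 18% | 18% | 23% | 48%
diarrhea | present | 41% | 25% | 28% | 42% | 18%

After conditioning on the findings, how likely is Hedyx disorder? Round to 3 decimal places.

Multiply each prior by the joint likelihood of the evidence pattern:
  Braanosis: 0.077 × 0.56 × 0.93 × 0.90 × 0.41 = 0.014797
  Lumal syndrome: 0.227 × 0.23 × 0.16 × 0.18 × 0.25 = 0.00037591
  Hedyx disorder: 0.203 × 0.33 × 0.81 × 0.18 × 0.28 = 0.0027348
  Tanal's disease: 0.256 × 0.56 × 0.76 × 0.23 × 0.42 = 0.010525
  Miror fever: 0.237 × 0.07 × 0.18 × 0.48 × 0.18 = 0.00025801
Normalizing constant Z = 0.014797 + 0.00037591 + 0.0027348 + 0.010525 + 0.00025801 = 0.028691.
P(Hedyx disorder | evidence) = 0.0027348 / 0.028691 ≈ 0.095.

0.095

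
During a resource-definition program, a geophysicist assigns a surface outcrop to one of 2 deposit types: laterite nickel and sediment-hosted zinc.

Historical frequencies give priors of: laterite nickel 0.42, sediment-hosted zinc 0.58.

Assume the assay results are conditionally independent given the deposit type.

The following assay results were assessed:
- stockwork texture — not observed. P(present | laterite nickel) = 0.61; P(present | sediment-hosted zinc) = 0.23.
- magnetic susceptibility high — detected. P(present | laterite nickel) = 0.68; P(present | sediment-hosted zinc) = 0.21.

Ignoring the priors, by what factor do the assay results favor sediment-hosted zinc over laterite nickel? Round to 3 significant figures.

0.610

Take the product of per-assay result likelihoods under each hypothesis (using 1 − P(present | H) for each absent assay result), then divide.
  sediment-hosted zinc: (1 − 0.23) × 0.21 = 0.1617
  laterite nickel: (1 − 0.61) × 0.68 = 0.2652
Bayes factor = 0.1617 / 0.2652 ≈ 0.610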